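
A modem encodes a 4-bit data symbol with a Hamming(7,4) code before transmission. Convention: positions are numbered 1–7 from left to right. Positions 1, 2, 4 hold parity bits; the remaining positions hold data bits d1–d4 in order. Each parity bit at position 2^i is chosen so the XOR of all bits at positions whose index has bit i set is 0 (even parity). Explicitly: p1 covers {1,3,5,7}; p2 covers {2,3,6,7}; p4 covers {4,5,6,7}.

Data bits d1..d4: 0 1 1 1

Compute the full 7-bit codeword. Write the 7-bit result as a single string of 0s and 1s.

0001111

Place data at non-parity positions: p1 p2 0 p4 1 1 1
p1 (pos 1,3,5,7): XOR of data positions = 0⊕1⊕1 = 0
p2 (pos 2,3,6,7): XOR of data positions = 0⊕1⊕1 = 0
p4 (pos 4,5,6,7): XOR of data positions = 1⊕1⊕1 = 1
Codeword: 0001111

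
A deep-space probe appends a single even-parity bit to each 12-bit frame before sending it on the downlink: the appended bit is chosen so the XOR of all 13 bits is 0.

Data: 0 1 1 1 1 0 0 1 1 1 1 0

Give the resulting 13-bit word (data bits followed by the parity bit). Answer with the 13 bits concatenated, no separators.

0111100111100

XOR of the 12 data bits: 0⊕1⊕1⊕1⊕1⊕0⊕0⊕1⊕1⊕1⊕1⊕0 = 0
Parity bit = 0 (so all 13 bits XOR to 0).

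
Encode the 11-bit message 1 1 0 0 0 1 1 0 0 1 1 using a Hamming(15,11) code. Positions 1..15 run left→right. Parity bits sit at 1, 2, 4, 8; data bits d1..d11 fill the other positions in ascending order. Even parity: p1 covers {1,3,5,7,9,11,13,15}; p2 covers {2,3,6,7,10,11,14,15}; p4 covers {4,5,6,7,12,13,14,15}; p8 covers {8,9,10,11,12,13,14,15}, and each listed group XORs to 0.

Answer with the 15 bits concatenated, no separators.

Place data at non-parity positions: p1 p2 1 p4 1 0 0 p8 0 1 1 0 0 1 1
p1 (pos 1,3,5,7,9,11,13,15): XOR of data positions = 1⊕1⊕0⊕0⊕1⊕0⊕1 = 0
p2 (pos 2,3,6,7,10,11,14,15): XOR of data positions = 1⊕0⊕0⊕1⊕1⊕1⊕1 = 1
p4 (pos 4,5,6,7,12,13,14,15): XOR of data positions = 1⊕0⊕0⊕0⊕0⊕1⊕1 = 1
p8 (pos 8,9,10,11,12,13,14,15): XOR of data positions = 0⊕1⊕1⊕0⊕0⊕1⊕1 = 0
Codeword: 011110000110011

011110000110011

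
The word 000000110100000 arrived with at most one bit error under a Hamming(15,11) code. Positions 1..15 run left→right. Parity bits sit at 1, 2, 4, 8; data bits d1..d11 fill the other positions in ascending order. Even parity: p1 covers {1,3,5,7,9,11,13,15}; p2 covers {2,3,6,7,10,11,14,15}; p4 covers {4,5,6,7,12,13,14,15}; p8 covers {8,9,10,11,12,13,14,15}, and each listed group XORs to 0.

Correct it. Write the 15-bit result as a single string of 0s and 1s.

000010110100000

s1 (pos 1,3,5,7,9,11,13,15): 0⊕0⊕0⊕1⊕0⊕0⊕0⊕0 = 1
s2 (pos 2,3,6,7,10,11,14,15): 0⊕0⊕0⊕1⊕1⊕0⊕0⊕0 = 0
s4 (pos 4,5,6,7,12,13,14,15): 0⊕0⊕0⊕1⊕0⊕0⊕0⊕0 = 1
s8 (pos 8,9,10,11,12,13,14,15): 1⊕0⊕1⊕0⊕0⊕0⊕0⊕0 = 0
Syndrome s8…s1 = 0101 → error at position 5.
Flip position 5: 000000110100000 → 000010110100000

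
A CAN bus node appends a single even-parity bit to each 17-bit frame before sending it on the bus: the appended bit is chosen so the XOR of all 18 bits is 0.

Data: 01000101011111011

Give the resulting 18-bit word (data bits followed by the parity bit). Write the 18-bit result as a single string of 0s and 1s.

XOR of the 17 data bits: 0⊕1⊕0⊕0⊕0⊕1⊕0⊕1⊕0⊕1⊕1⊕1⊕1⊕1⊕0⊕1⊕1 = 0
Parity bit = 0 (so all 18 bits XOR to 0).

010001010111110110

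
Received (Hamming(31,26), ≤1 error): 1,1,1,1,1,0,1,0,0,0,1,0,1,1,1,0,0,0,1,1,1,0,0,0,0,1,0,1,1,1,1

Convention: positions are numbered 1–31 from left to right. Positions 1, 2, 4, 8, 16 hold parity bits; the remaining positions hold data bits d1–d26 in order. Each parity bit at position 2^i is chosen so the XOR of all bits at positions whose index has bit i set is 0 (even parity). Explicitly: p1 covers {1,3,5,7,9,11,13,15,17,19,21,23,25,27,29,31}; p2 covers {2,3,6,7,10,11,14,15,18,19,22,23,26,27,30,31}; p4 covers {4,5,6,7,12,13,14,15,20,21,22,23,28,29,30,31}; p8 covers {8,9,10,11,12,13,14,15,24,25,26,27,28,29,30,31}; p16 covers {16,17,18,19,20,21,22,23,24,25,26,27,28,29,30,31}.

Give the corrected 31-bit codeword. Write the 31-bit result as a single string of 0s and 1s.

s1 (pos 1,3,5,7,9,11,13,15,17,19,21,23,25,27,29,31): 1⊕1⊕1⊕1⊕0⊕1⊕1⊕1⊕0⊕1⊕1⊕0⊕0⊕0⊕1⊕1 = 1
s2 (pos 2,3,6,7,10,11,14,15,18,19,22,23,26,27,30,31): 1⊕1⊕0⊕1⊕0⊕1⊕1⊕1⊕0⊕1⊕0⊕0⊕1⊕0⊕1⊕1 = 0
s4 (pos 4,5,6,7,12,13,14,15,20,21,22,23,28,29,30,31): 1⊕1⊕0⊕1⊕0⊕1⊕1⊕1⊕1⊕1⊕0⊕0⊕1⊕1⊕1⊕1 = 0
s8 (pos 8,9,10,11,12,13,14,15,24,25,26,27,28,29,30,31): 0⊕0⊕0⊕1⊕0⊕1⊕1⊕1⊕0⊕0⊕1⊕0⊕1⊕1⊕1⊕1 = 1
s16 (pos 16,17,18,19,20,21,22,23,24,25,26,27,28,29,30,31): 0⊕0⊕0⊕1⊕1⊕1⊕0⊕0⊕0⊕0⊕1⊕0⊕1⊕1⊕1⊕1 = 0
Syndrome s16…s1 = 01001 → error at position 9.
Flip position 9: 1111101000101110001110000101111 → 1111101010101110001110000101111

1111101010101110001110000101111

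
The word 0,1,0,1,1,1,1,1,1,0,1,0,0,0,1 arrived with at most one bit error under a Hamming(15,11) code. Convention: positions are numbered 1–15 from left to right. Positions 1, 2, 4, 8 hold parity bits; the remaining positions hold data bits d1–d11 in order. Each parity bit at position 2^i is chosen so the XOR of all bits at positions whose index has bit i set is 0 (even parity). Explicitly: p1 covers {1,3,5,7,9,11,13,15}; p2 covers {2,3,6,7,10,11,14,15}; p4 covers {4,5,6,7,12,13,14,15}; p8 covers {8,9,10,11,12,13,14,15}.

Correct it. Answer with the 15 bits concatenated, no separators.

010111011010001

s1 (pos 1,3,5,7,9,11,13,15): 0⊕0⊕1⊕1⊕1⊕1⊕0⊕1 = 1
s2 (pos 2,3,6,7,10,11,14,15): 1⊕0⊕1⊕1⊕0⊕1⊕0⊕1 = 1
s4 (pos 4,5,6,7,12,13,14,15): 1⊕1⊕1⊕1⊕0⊕0⊕0⊕1 = 1
s8 (pos 8,9,10,11,12,13,14,15): 1⊕1⊕0⊕1⊕0⊕0⊕0⊕1 = 0
Syndrome s8…s1 = 0111 → error at position 7.
Flip position 7: 010111111010001 → 010111011010001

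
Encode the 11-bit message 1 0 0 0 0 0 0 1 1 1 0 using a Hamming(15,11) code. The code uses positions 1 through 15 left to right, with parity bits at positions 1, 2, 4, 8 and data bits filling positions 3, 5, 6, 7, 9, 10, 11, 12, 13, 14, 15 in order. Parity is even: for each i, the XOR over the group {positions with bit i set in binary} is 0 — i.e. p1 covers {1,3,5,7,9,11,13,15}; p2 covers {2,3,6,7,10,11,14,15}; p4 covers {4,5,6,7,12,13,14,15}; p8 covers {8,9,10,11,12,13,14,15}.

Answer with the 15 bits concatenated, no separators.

Place data at non-parity positions: p1 p2 1 p4 0 0 0 p8 0 0 0 1 1 1 0
p1 (pos 1,3,5,7,9,11,13,15): XOR of data positions = 1⊕0⊕0⊕0⊕0⊕1⊕0 = 0
p2 (pos 2,3,6,7,10,11,14,15): XOR of data positions = 1⊕0⊕0⊕0⊕0⊕1⊕0 = 0
p4 (pos 4,5,6,7,12,13,14,15): XOR of data positions = 0⊕0⊕0⊕1⊕1⊕1⊕0 = 1
p8 (pos 8,9,10,11,12,13,14,15): XOR of data positions = 0⊕0⊕0⊕1⊕1⊕1⊕0 = 1
Codeword: 001100010001110

001100010001110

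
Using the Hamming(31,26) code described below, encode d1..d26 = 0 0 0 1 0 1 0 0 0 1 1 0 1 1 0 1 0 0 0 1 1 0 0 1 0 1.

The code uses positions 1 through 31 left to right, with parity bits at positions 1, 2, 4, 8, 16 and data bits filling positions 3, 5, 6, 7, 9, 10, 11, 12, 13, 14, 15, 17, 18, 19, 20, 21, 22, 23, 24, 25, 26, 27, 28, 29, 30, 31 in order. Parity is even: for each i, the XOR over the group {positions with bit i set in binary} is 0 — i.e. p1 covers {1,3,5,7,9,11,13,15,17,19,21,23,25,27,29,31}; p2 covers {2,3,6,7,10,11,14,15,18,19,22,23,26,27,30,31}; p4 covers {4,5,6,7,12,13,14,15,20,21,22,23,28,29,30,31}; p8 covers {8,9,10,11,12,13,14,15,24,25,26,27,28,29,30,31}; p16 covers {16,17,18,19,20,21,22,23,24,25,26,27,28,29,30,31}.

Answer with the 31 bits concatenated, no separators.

1000001101000111011010001100101

Place data at non-parity positions: p1 p2 0 p4 0 0 1 p8 0 1 0 0 0 1 1 p16 0 1 1 0 1 0 0 0 1 1 0 0 1 0 1
p1 (pos 1,3,5,7,9,11,13,15,17,19,21,23,25,27,29,31): XOR of data positions = 0⊕0⊕1⊕0⊕0⊕0⊕1⊕0⊕1⊕1⊕0⊕1⊕0⊕1⊕1 = 1
p2 (pos 2,3,6,7,10,11,14,15,18,19,22,23,26,27,30,31): XOR of data positions = 0⊕0⊕1⊕1⊕0⊕1⊕1⊕1⊕1⊕0⊕0⊕1⊕0⊕0⊕1 = 0
p4 (pos 4,5,6,7,12,13,14,15,20,21,22,23,28,29,30,31): XOR of data positions = 0⊕0⊕1⊕0⊕0⊕1⊕1⊕0⊕1⊕0⊕0⊕0⊕1⊕0⊕1 = 0
p8 (pos 8,9,10,11,12,13,14,15,24,25,26,27,28,29,30,31): XOR of data positions = 0⊕1⊕0⊕0⊕0⊕1⊕1⊕0⊕1⊕1⊕0⊕0⊕1⊕0⊕1 = 1
p16 (pos 16,17,18,19,20,21,22,23,24,25,26,27,28,29,30,31): XOR of data positions = 0⊕1⊕1⊕0⊕1⊕0⊕0⊕0⊕1⊕1⊕0⊕0⊕1⊕0⊕1 = 1
Codeword: 1000001101000111011010001100101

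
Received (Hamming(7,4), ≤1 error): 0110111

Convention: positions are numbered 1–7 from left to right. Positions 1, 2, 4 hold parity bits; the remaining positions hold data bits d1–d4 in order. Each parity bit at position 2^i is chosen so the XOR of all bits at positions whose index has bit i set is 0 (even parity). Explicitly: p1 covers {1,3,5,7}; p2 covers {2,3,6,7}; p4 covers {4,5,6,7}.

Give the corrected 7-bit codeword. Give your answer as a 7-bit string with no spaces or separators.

s1 (pos 1,3,5,7): 0⊕1⊕1⊕1 = 1
s2 (pos 2,3,6,7): 1⊕1⊕1⊕1 = 0
s4 (pos 4,5,6,7): 0⊕1⊕1⊕1 = 1
Syndrome s4…s1 = 101 → error at position 5.
Flip position 5: 0110111 → 0110011

0110011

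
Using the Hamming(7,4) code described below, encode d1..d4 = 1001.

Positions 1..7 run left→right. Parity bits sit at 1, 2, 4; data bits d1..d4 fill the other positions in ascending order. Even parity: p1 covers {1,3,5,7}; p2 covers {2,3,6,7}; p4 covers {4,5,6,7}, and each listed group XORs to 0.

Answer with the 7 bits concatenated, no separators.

Place data at non-parity positions: p1 p2 1 p4 0 0 1
p1 (pos 1,3,5,7): XOR of data positions = 1⊕0⊕1 = 0
p2 (pos 2,3,6,7): XOR of data positions = 1⊕0⊕1 = 0
p4 (pos 4,5,6,7): XOR of data positions = 0⊕0⊕1 = 1
Codeword: 0011001

0011001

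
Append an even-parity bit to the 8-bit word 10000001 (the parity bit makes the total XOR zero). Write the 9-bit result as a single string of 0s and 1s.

XOR of the 8 data bits: 1⊕0⊕0⊕0⊕0⊕0⊕0⊕1 = 0
Parity bit = 0 (so all 9 bits XOR to 0).

100000010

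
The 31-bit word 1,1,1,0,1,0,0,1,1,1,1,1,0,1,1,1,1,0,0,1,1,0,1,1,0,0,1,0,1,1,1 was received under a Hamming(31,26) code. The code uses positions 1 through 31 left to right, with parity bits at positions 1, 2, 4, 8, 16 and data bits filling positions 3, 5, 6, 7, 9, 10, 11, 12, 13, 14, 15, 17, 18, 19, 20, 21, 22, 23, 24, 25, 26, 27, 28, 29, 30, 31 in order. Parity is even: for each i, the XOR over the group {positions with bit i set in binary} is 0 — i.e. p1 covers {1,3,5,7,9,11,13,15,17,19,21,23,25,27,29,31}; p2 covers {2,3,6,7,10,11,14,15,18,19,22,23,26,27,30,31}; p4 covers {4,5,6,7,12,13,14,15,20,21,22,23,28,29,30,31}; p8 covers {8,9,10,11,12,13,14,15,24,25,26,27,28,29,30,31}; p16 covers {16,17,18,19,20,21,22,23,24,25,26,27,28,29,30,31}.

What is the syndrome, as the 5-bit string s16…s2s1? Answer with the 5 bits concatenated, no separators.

00000

s1 (pos 1,3,5,7,9,11,13,15,17,19,21,23,25,27,29,31): 1⊕1⊕1⊕0⊕1⊕1⊕0⊕1⊕1⊕0⊕1⊕1⊕0⊕1⊕1⊕1 = 0
s2 (pos 2,3,6,7,10,11,14,15,18,19,22,23,26,27,30,31): 1⊕1⊕0⊕0⊕1⊕1⊕1⊕1⊕0⊕0⊕0⊕1⊕0⊕1⊕1⊕1 = 0
s4 (pos 4,5,6,7,12,13,14,15,20,21,22,23,28,29,30,31): 0⊕1⊕0⊕0⊕1⊕0⊕1⊕1⊕1⊕1⊕0⊕1⊕0⊕1⊕1⊕1 = 0
s8 (pos 8,9,10,11,12,13,14,15,24,25,26,27,28,29,30,31): 1⊕1⊕1⊕1⊕1⊕0⊕1⊕1⊕1⊕0⊕0⊕1⊕0⊕1⊕1⊕1 = 0
s16 (pos 16,17,18,19,20,21,22,23,24,25,26,27,28,29,30,31): 1⊕1⊕0⊕0⊕1⊕1⊕0⊕1⊕1⊕0⊕0⊕1⊕0⊕1⊕1⊕1 = 0
Syndrome s16…s1 = 00000 → no error.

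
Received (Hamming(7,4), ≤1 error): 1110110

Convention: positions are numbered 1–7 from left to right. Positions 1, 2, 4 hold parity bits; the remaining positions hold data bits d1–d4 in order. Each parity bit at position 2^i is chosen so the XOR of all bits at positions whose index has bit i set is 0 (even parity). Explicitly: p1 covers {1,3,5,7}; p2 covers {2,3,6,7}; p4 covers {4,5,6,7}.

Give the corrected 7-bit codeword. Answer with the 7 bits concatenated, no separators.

1100110

s1 (pos 1,3,5,7): 1⊕1⊕1⊕0 = 1
s2 (pos 2,3,6,7): 1⊕1⊕1⊕0 = 1
s4 (pos 4,5,6,7): 0⊕1⊕1⊕0 = 0
Syndrome s4…s1 = 011 → error at position 3.
Flip position 3: 1110110 → 1100110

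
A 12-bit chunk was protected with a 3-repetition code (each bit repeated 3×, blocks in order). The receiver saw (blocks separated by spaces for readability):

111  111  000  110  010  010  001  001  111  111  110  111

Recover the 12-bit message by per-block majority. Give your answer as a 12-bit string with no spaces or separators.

110100001111

Block 1 (111): 3 ones → 1
Block 2 (111): 3 ones → 1
Block 3 (000): 0 ones → 0
Block 4 (110): 2 ones → 1
Block 5 (010): 1 one → 0
Block 6 (010): 1 one → 0
Block 7 (001): 1 one → 0
Block 8 (001): 1 one → 0
Block 9 (111): 3 ones → 1
Block 10 (111): 3 ones → 1
Block 11 (110): 2 ones → 1
Block 12 (111): 3 ones → 1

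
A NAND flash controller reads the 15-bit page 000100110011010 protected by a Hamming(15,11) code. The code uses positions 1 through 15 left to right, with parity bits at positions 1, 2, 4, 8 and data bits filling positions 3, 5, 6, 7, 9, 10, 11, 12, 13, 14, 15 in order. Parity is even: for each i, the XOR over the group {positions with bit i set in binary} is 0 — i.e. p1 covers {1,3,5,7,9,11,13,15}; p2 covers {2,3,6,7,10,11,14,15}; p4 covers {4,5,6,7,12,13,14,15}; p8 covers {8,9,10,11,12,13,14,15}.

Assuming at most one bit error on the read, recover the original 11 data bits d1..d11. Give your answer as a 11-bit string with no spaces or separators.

00010011010

s1 (pos 1,3,5,7,9,11,13,15): 0⊕0⊕0⊕1⊕0⊕1⊕0⊕0 = 0
s2 (pos 2,3,6,7,10,11,14,15): 0⊕0⊕0⊕1⊕0⊕1⊕1⊕0 = 1
s4 (pos 4,5,6,7,12,13,14,15): 1⊕0⊕0⊕1⊕1⊕0⊕1⊕0 = 0
s8 (pos 8,9,10,11,12,13,14,15): 1⊕0⊕0⊕1⊕1⊕0⊕1⊕0 = 0
Syndrome s8…s1 = 0010 → error at position 2.
Flip position 2: 000100110011010 → 010100110011010
Read data bits from positions 3,5,6,7,9,10,11,12,13,14,15: 00010011010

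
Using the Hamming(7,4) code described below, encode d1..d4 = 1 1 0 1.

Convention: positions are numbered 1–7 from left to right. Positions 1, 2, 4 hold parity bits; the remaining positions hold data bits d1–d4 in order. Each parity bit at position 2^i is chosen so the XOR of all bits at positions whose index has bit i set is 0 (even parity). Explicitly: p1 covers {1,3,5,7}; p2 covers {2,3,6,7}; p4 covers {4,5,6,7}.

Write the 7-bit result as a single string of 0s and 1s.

Place data at non-parity positions: p1 p2 1 p4 1 0 1
p1 (pos 1,3,5,7): XOR of data positions = 1⊕1⊕1 = 1
p2 (pos 2,3,6,7): XOR of data positions = 1⊕0⊕1 = 0
p4 (pos 4,5,6,7): XOR of data positions = 1⊕0⊕1 = 0
Codeword: 1010101

1010101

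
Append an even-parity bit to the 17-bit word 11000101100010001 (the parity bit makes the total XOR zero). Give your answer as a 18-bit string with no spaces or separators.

XOR of the 17 data bits: 1⊕1⊕0⊕0⊕0⊕1⊕0⊕1⊕1⊕0⊕0⊕0⊕1⊕0⊕0⊕0⊕1 = 1
Parity bit = 1 (so all 18 bits XOR to 0).

110001011000100011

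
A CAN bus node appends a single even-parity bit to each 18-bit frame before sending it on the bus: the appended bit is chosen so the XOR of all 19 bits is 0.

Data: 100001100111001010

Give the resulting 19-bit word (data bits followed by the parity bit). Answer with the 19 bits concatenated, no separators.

XOR of the 18 data bits: 1⊕0⊕0⊕0⊕0⊕1⊕1⊕0⊕0⊕1⊕1⊕1⊕0⊕0⊕1⊕0⊕1⊕0 = 0
Parity bit = 0 (so all 19 bits XOR to 0).

1000011001110010100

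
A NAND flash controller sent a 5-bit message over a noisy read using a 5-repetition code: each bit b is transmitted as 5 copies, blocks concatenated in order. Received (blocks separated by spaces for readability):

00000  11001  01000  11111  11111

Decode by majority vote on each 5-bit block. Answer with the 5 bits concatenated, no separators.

Block 1 (00000): 0 ones → 0
Block 2 (11001): 3 ones → 1
Block 3 (01000): 1 one → 0
Block 4 (11111): 5 ones → 1
Block 5 (11111): 5 ones → 1

01011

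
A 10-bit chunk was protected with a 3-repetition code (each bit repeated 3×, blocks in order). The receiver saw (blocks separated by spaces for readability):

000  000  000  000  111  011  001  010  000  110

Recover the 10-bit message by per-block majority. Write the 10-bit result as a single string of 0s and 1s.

0000110001

Block 1 (000): 0 ones → 0
Block 2 (000): 0 ones → 0
Block 3 (000): 0 ones → 0
Block 4 (000): 0 ones → 0
Block 5 (111): 3 ones → 1
Block 6 (011): 2 ones → 1
Block 7 (001): 1 one → 0
Block 8 (010): 1 one → 0
Block 9 (000): 0 ones → 0
Block 10 (110): 2 ones → 1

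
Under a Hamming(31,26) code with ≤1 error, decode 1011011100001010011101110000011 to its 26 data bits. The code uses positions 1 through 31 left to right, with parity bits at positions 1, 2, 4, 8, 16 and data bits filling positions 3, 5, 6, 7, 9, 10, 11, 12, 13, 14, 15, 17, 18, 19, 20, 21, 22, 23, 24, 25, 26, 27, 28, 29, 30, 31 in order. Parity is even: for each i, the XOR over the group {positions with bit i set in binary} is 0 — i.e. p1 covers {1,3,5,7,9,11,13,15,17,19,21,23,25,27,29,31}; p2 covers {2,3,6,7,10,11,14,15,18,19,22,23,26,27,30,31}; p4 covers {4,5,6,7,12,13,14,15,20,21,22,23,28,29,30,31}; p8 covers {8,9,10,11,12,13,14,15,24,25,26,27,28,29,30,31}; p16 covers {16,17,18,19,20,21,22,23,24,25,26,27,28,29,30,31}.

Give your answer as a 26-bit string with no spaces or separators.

s1 (pos 1,3,5,7,9,11,13,15,17,19,21,23,25,27,29,31): 1⊕1⊕0⊕1⊕0⊕0⊕1⊕1⊕0⊕1⊕0⊕1⊕0⊕0⊕0⊕1 = 0
s2 (pos 2,3,6,7,10,11,14,15,18,19,22,23,26,27,30,31): 0⊕1⊕1⊕1⊕0⊕0⊕0⊕1⊕1⊕1⊕1⊕1⊕0⊕0⊕1⊕1 = 0
s4 (pos 4,5,6,7,12,13,14,15,20,21,22,23,28,29,30,31): 1⊕0⊕1⊕1⊕0⊕1⊕0⊕1⊕1⊕0⊕1⊕1⊕0⊕0⊕1⊕1 = 0
s8 (pos 8,9,10,11,12,13,14,15,24,25,26,27,28,29,30,31): 1⊕0⊕0⊕0⊕0⊕1⊕0⊕1⊕1⊕0⊕0⊕0⊕0⊕0⊕1⊕1 = 0
s16 (pos 16,17,18,19,20,21,22,23,24,25,26,27,28,29,30,31): 0⊕0⊕1⊕1⊕1⊕0⊕1⊕1⊕1⊕0⊕0⊕0⊕0⊕0⊕1⊕1 = 0
Syndrome s16…s1 = 00000 → no error.
Read data bits from positions 3,5,6,7,9,10,11,12,13,14,15,17,18,19,20,21,22,23,24,25,26,27,28,29,30,31: 10110000101011101110000011

10110000101011101110000011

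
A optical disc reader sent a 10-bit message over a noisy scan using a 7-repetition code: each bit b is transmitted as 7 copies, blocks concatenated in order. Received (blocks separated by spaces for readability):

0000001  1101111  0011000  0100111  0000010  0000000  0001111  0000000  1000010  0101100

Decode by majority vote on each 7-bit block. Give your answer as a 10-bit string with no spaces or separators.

Block 1 (0000001): 1 one → 0
Block 2 (1101111): 6 ones → 1
Block 3 (0011000): 2 ones → 0
Block 4 (0100111): 4 ones → 1
Block 5 (0000010): 1 one → 0
Block 6 (0000000): 0 ones → 0
Block 7 (0001111): 4 ones → 1
Block 8 (0000000): 0 ones → 0
Block 9 (1000010): 2 ones → 0
Block 10 (0101100): 3 ones → 0

0101001000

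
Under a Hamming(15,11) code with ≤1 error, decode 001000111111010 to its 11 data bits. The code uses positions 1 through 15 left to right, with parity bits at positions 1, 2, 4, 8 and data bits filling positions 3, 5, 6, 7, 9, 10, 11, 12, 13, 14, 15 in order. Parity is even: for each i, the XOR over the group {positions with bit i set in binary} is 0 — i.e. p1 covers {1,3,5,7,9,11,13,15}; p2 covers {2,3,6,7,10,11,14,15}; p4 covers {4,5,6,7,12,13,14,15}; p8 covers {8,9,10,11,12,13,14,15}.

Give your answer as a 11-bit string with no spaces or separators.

10111111010

s1 (pos 1,3,5,7,9,11,13,15): 0⊕1⊕0⊕1⊕1⊕1⊕0⊕0 = 0
s2 (pos 2,3,6,7,10,11,14,15): 0⊕1⊕0⊕1⊕1⊕1⊕1⊕0 = 1
s4 (pos 4,5,6,7,12,13,14,15): 0⊕0⊕0⊕1⊕1⊕0⊕1⊕0 = 1
s8 (pos 8,9,10,11,12,13,14,15): 1⊕1⊕1⊕1⊕1⊕0⊕1⊕0 = 0
Syndrome s8…s1 = 0110 → error at position 6.
Flip position 6: 001000111111010 → 001001111111010
Read data bits from positions 3,5,6,7,9,10,11,12,13,14,15: 10111111010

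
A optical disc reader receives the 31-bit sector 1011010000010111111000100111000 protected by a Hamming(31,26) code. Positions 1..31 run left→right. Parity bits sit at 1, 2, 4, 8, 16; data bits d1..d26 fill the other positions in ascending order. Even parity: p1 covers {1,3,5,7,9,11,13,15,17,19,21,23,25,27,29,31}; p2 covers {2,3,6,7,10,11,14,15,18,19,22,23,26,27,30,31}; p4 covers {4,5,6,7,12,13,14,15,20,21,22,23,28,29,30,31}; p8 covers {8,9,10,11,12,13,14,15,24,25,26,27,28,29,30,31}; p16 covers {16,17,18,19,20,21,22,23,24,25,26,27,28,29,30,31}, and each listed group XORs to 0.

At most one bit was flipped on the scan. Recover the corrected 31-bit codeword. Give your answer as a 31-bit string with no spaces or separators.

s1 (pos 1,3,5,7,9,11,13,15,17,19,21,23,25,27,29,31): 1⊕1⊕0⊕0⊕0⊕0⊕0⊕1⊕1⊕1⊕0⊕1⊕0⊕1⊕0⊕0 = 1
s2 (pos 2,3,6,7,10,11,14,15,18,19,22,23,26,27,30,31): 0⊕1⊕1⊕0⊕0⊕0⊕1⊕1⊕1⊕1⊕0⊕1⊕1⊕1⊕0⊕0 = 1
s4 (pos 4,5,6,7,12,13,14,15,20,21,22,23,28,29,30,31): 1⊕0⊕1⊕0⊕1⊕0⊕1⊕1⊕0⊕0⊕0⊕1⊕1⊕0⊕0⊕0 = 1
s8 (pos 8,9,10,11,12,13,14,15,24,25,26,27,28,29,30,31): 0⊕0⊕0⊕0⊕1⊕0⊕1⊕1⊕0⊕0⊕1⊕1⊕1⊕0⊕0⊕0 = 0
s16 (pos 16,17,18,19,20,21,22,23,24,25,26,27,28,29,30,31): 1⊕1⊕1⊕1⊕0⊕0⊕0⊕1⊕0⊕0⊕1⊕1⊕1⊕0⊕0⊕0 = 0
Syndrome s16…s1 = 00111 → error at position 7.
Flip position 7: 1011010000010111111000100111000 → 1011011000010111111000100111000

1011011000010111111000100111000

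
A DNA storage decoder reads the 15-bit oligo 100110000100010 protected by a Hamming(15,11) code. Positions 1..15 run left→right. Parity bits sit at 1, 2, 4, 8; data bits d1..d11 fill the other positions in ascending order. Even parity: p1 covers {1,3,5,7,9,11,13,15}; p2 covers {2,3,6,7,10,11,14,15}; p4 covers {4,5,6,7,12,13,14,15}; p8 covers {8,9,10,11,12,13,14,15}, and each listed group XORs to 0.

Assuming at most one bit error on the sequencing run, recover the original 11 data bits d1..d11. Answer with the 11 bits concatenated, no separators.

s1 (pos 1,3,5,7,9,11,13,15): 1⊕0⊕1⊕0⊕0⊕0⊕0⊕0 = 0
s2 (pos 2,3,6,7,10,11,14,15): 0⊕0⊕0⊕0⊕1⊕0⊕1⊕0 = 0
s4 (pos 4,5,6,7,12,13,14,15): 1⊕1⊕0⊕0⊕0⊕0⊕1⊕0 = 1
s8 (pos 8,9,10,11,12,13,14,15): 0⊕0⊕1⊕0⊕0⊕0⊕1⊕0 = 0
Syndrome s8…s1 = 0100 → error at position 4.
Flip position 4: 100110000100010 → 100010000100010
Read data bits from positions 3,5,6,7,9,10,11,12,13,14,15: 01000100010

01000100010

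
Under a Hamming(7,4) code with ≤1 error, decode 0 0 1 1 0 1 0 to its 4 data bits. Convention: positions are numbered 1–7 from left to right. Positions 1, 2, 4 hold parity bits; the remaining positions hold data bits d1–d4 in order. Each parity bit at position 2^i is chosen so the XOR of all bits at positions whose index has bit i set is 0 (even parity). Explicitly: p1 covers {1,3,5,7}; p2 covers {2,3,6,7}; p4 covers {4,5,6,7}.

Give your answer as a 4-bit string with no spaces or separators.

s1 (pos 1,3,5,7): 0⊕1⊕0⊕0 = 1
s2 (pos 2,3,6,7): 0⊕1⊕1⊕0 = 0
s4 (pos 4,5,6,7): 1⊕0⊕1⊕0 = 0
Syndrome s4…s1 = 001 → error at position 1.
Flip position 1: 0011010 → 1011010
Read data bits from positions 3,5,6,7: 1010

1010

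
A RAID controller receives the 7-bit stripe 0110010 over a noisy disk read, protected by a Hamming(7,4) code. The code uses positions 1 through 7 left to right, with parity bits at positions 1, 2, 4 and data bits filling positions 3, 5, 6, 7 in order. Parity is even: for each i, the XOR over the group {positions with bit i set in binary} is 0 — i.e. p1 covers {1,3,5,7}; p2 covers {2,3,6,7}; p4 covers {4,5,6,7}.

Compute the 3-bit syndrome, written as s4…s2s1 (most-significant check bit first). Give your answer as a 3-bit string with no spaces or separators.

s1 (pos 1,3,5,7): 0⊕1⊕0⊕0 = 1
s2 (pos 2,3,6,7): 1⊕1⊕1⊕0 = 1
s4 (pos 4,5,6,7): 0⊕0⊕1⊕0 = 1
Syndrome s4…s1 = 111 → error at position 7.

111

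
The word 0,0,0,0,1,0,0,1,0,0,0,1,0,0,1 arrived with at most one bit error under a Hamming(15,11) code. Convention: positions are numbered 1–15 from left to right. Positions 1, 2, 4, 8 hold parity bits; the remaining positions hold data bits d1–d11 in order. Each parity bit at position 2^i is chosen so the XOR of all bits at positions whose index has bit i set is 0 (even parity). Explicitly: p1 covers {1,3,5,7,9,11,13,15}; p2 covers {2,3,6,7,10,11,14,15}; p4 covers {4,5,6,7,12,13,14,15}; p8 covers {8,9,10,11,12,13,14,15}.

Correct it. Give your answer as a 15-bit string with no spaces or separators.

000010010001011

s1 (pos 1,3,5,7,9,11,13,15): 0⊕0⊕1⊕0⊕0⊕0⊕0⊕1 = 0
s2 (pos 2,3,6,7,10,11,14,15): 0⊕0⊕0⊕0⊕0⊕0⊕0⊕1 = 1
s4 (pos 4,5,6,7,12,13,14,15): 0⊕1⊕0⊕0⊕1⊕0⊕0⊕1 = 1
s8 (pos 8,9,10,11,12,13,14,15): 1⊕0⊕0⊕0⊕1⊕0⊕0⊕1 = 1
Syndrome s8…s1 = 1110 → error at position 14.
Flip position 14: 000010010001001 → 000010010001011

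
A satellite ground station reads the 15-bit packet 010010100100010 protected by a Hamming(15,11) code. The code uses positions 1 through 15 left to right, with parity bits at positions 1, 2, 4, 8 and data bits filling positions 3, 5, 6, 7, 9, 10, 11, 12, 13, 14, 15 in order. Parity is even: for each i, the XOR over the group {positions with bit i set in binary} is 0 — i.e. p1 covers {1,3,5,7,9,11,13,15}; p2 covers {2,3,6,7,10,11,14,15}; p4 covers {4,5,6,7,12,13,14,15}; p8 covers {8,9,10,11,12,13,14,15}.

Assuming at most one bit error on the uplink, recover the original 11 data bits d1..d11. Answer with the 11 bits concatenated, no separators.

s1 (pos 1,3,5,7,9,11,13,15): 0⊕0⊕1⊕1⊕0⊕0⊕0⊕0 = 0
s2 (pos 2,3,6,7,10,11,14,15): 1⊕0⊕0⊕1⊕1⊕0⊕1⊕0 = 0
s4 (pos 4,5,6,7,12,13,14,15): 0⊕1⊕0⊕1⊕0⊕0⊕1⊕0 = 1
s8 (pos 8,9,10,11,12,13,14,15): 0⊕0⊕1⊕0⊕0⊕0⊕1⊕0 = 0
Syndrome s8…s1 = 0100 → error at position 4.
Flip position 4: 010010100100010 → 010110100100010
Read data bits from positions 3,5,6,7,9,10,11,12,13,14,15: 01010100010

01010100010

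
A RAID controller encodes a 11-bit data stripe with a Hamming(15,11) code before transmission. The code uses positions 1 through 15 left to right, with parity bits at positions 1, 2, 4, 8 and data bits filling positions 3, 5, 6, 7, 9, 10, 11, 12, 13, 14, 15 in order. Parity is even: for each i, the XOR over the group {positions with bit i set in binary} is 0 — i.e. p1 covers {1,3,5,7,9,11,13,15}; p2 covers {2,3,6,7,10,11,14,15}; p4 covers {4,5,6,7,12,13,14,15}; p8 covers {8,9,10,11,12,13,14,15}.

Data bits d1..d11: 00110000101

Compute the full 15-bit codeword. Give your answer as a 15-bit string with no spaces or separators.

Place data at non-parity positions: p1 p2 0 p4 0 1 1 p8 0 0 0 0 1 0 1
p1 (pos 1,3,5,7,9,11,13,15): XOR of data positions = 0⊕0⊕1⊕0⊕0⊕1⊕1 = 1
p2 (pos 2,3,6,7,10,11,14,15): XOR of data positions = 0⊕1⊕1⊕0⊕0⊕0⊕1 = 1
p4 (pos 4,5,6,7,12,13,14,15): XOR of data positions = 0⊕1⊕1⊕0⊕1⊕0⊕1 = 0
p8 (pos 8,9,10,11,12,13,14,15): XOR of data positions = 0⊕0⊕0⊕0⊕1⊕0⊕1 = 0
Codeword: 110001100000101

110001100000101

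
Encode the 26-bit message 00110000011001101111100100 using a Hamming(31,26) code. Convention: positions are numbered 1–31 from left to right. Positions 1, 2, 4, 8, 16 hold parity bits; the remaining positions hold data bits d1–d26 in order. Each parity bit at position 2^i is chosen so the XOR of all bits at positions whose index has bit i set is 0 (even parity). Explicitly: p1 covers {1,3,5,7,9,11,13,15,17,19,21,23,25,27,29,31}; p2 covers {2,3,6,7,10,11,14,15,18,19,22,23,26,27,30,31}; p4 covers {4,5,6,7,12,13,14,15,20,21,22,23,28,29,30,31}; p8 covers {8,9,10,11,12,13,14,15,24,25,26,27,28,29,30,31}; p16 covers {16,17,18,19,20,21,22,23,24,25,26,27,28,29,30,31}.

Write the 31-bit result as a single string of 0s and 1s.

0000011000000110001101111100100

Place data at non-parity positions: p1 p2 0 p4 0 1 1 p8 0 0 0 0 0 1 1 p16 0 0 1 1 0 1 1 1 1 1 0 0 1 0 0
p1 (pos 1,3,5,7,9,11,13,15,17,19,21,23,25,27,29,31): XOR of data positions = 0⊕0⊕1⊕0⊕0⊕0⊕1⊕0⊕1⊕0⊕1⊕1⊕0⊕1⊕0 = 0
p2 (pos 2,3,6,7,10,11,14,15,18,19,22,23,26,27,30,31): XOR of data positions = 0⊕1⊕1⊕0⊕0⊕1⊕1⊕0⊕1⊕1⊕1⊕1⊕0⊕0⊕0 = 0
p4 (pos 4,5,6,7,12,13,14,15,20,21,22,23,28,29,30,31): XOR of data positions = 0⊕1⊕1⊕0⊕0⊕1⊕1⊕1⊕0⊕1⊕1⊕0⊕1⊕0⊕0 = 0
p8 (pos 8,9,10,11,12,13,14,15,24,25,26,27,28,29,30,31): XOR of data positions = 0⊕0⊕0⊕0⊕0⊕1⊕1⊕1⊕1⊕1⊕0⊕0⊕1⊕0⊕0 = 0
p16 (pos 16,17,18,19,20,21,22,23,24,25,26,27,28,29,30,31): XOR of data positions = 0⊕0⊕1⊕1⊕0⊕1⊕1⊕1⊕1⊕1⊕0⊕0⊕1⊕0⊕0 = 0
Codeword: 0000011000000110001101111100100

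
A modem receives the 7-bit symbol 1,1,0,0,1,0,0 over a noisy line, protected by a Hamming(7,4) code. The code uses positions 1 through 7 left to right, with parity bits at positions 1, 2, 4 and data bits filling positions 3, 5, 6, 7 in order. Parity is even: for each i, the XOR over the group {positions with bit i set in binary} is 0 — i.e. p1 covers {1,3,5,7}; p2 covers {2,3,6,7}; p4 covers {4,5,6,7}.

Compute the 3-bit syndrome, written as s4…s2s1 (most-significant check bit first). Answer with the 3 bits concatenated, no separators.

s1 (pos 1,3,5,7): 1⊕0⊕1⊕0 = 0
s2 (pos 2,3,6,7): 1⊕0⊕0⊕0 = 1
s4 (pos 4,5,6,7): 0⊕1⊕0⊕0 = 1
Syndrome s4…s1 = 110 → error at position 6.

110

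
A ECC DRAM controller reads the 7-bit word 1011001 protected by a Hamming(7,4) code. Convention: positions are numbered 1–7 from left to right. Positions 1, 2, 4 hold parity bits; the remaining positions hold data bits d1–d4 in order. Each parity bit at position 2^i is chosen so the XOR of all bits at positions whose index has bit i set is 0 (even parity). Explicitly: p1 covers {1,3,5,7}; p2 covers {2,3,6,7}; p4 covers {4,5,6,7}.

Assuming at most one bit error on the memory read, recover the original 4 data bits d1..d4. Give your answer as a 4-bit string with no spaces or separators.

s1 (pos 1,3,5,7): 1⊕1⊕0⊕1 = 1
s2 (pos 2,3,6,7): 0⊕1⊕0⊕1 = 0
s4 (pos 4,5,6,7): 1⊕0⊕0⊕1 = 0
Syndrome s4…s1 = 001 → error at position 1.
Flip position 1: 1011001 → 0011001
Read data bits from positions 3,5,6,7: 1001

1001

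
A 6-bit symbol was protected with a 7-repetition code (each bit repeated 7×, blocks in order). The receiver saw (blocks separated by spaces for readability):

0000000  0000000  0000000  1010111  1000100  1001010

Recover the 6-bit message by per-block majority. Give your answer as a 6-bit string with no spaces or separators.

Block 1 (0000000): 0 ones → 0
Block 2 (0000000): 0 ones → 0
Block 3 (0000000): 0 ones → 0
Block 4 (1010111): 5 ones → 1
Block 5 (1000100): 2 ones → 0
Block 6 (1001010): 3 ones → 0

000100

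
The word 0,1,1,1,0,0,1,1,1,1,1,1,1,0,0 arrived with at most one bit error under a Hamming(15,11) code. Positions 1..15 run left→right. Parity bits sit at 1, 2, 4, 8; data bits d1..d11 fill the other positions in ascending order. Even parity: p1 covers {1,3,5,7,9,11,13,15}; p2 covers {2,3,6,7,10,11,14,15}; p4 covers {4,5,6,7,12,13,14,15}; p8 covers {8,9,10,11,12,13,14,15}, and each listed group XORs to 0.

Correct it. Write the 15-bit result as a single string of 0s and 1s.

010100111111100

s1 (pos 1,3,5,7,9,11,13,15): 0⊕1⊕0⊕1⊕1⊕1⊕1⊕0 = 1
s2 (pos 2,3,6,7,10,11,14,15): 1⊕1⊕0⊕1⊕1⊕1⊕0⊕0 = 1
s4 (pos 4,5,6,7,12,13,14,15): 1⊕0⊕0⊕1⊕1⊕1⊕0⊕0 = 0
s8 (pos 8,9,10,11,12,13,14,15): 1⊕1⊕1⊕1⊕1⊕1⊕0⊕0 = 0
Syndrome s8…s1 = 0011 → error at position 3.
Flip position 3: 011100111111100 → 010100111111100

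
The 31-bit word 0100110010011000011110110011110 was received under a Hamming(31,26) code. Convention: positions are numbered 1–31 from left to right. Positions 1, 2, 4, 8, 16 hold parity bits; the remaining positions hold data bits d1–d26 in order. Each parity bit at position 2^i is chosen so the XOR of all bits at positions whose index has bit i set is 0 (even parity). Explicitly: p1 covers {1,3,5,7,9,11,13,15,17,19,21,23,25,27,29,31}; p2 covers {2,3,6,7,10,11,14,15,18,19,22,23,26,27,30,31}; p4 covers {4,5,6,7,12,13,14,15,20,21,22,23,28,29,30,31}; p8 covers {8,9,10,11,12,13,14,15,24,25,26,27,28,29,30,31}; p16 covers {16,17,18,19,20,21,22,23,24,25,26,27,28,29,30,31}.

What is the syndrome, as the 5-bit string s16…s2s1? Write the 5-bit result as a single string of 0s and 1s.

s1 (pos 1,3,5,7,9,11,13,15,17,19,21,23,25,27,29,31): 0⊕0⊕1⊕0⊕1⊕0⊕1⊕0⊕0⊕1⊕1⊕1⊕0⊕1⊕1⊕0 = 0
s2 (pos 2,3,6,7,10,11,14,15,18,19,22,23,26,27,30,31): 1⊕0⊕1⊕0⊕0⊕0⊕0⊕0⊕1⊕1⊕0⊕1⊕0⊕1⊕1⊕0 = 1
s4 (pos 4,5,6,7,12,13,14,15,20,21,22,23,28,29,30,31): 0⊕1⊕1⊕0⊕1⊕1⊕0⊕0⊕1⊕1⊕0⊕1⊕1⊕1⊕1⊕0 = 0
s8 (pos 8,9,10,11,12,13,14,15,24,25,26,27,28,29,30,31): 0⊕1⊕0⊕0⊕1⊕1⊕0⊕0⊕1⊕0⊕0⊕1⊕1⊕1⊕1⊕0 = 0
s16 (pos 16,17,18,19,20,21,22,23,24,25,26,27,28,29,30,31): 0⊕0⊕1⊕1⊕1⊕1⊕0⊕1⊕1⊕0⊕0⊕1⊕1⊕1⊕1⊕0 = 0
Syndrome s16…s1 = 00010 → error at position 2.

00010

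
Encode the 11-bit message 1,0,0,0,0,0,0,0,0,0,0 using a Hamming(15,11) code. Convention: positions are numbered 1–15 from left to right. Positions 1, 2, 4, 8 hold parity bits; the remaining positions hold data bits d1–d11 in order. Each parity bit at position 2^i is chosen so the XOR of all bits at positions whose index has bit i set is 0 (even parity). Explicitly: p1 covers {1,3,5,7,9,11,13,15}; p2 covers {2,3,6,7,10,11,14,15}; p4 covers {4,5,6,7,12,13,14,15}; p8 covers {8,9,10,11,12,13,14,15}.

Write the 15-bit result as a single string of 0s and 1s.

Place data at non-parity positions: p1 p2 1 p4 0 0 0 p8 0 0 0 0 0 0 0
p1 (pos 1,3,5,7,9,11,13,15): XOR of data positions = 1⊕0⊕0⊕0⊕0⊕0⊕0 = 1
p2 (pos 2,3,6,7,10,11,14,15): XOR of data positions = 1⊕0⊕0⊕0⊕0⊕0⊕0 = 1
p4 (pos 4,5,6,7,12,13,14,15): XOR of data positions = 0⊕0⊕0⊕0⊕0⊕0⊕0 = 0
p8 (pos 8,9,10,11,12,13,14,15): XOR of data positions = 0⊕0⊕0⊕0⊕0⊕0⊕0 = 0
Codeword: 111000000000000

111000000000000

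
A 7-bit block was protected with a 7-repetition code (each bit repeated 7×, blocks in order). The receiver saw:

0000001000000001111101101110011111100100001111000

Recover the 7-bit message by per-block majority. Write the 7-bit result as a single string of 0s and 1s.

0011101

Block 1 (0000001): 1 one → 0
Block 2 (0000000): 0 ones → 0
Block 3 (0111110): 5 ones → 1
Block 4 (1101110): 5 ones → 1
Block 5 (0111111): 6 ones → 1
Block 6 (0010000): 1 one → 0
Block 7 (1111000): 4 ones → 1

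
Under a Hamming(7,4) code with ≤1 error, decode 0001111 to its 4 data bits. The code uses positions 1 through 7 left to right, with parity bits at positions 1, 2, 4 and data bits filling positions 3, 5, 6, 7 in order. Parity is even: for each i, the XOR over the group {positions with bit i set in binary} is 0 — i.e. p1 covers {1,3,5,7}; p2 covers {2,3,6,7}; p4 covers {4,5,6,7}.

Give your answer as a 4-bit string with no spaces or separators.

s1 (pos 1,3,5,7): 0⊕0⊕1⊕1 = 0
s2 (pos 2,3,6,7): 0⊕0⊕1⊕1 = 0
s4 (pos 4,5,6,7): 1⊕1⊕1⊕1 = 0
Syndrome s4…s1 = 000 → no error.
Read data bits from positions 3,5,6,7: 0111

0111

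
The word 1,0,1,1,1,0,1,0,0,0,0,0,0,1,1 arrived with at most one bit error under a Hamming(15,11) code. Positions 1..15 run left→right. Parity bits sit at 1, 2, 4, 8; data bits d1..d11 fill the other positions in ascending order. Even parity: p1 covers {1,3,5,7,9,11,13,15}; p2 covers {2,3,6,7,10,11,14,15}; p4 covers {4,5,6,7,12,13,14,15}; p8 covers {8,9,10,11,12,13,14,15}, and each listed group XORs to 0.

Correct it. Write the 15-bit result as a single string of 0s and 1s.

101100100000011

s1 (pos 1,3,5,7,9,11,13,15): 1⊕1⊕1⊕1⊕0⊕0⊕0⊕1 = 1
s2 (pos 2,3,6,7,10,11,14,15): 0⊕1⊕0⊕1⊕0⊕0⊕1⊕1 = 0
s4 (pos 4,5,6,7,12,13,14,15): 1⊕1⊕0⊕1⊕0⊕0⊕1⊕1 = 1
s8 (pos 8,9,10,11,12,13,14,15): 0⊕0⊕0⊕0⊕0⊕0⊕1⊕1 = 0
Syndrome s8…s1 = 0101 → error at position 5.
Flip position 5: 101110100000011 → 101100100000011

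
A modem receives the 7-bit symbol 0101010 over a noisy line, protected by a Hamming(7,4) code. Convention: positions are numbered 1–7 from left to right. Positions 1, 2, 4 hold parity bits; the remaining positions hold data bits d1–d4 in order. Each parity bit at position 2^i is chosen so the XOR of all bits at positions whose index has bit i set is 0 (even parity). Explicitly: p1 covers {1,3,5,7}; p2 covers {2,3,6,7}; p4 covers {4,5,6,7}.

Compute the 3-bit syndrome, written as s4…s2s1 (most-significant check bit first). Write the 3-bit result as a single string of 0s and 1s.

s1 (pos 1,3,5,7): 0⊕0⊕0⊕0 = 0
s2 (pos 2,3,6,7): 1⊕0⊕1⊕0 = 0
s4 (pos 4,5,6,7): 1⊕0⊕1⊕0 = 0
Syndrome s4…s1 = 000 → no error.

000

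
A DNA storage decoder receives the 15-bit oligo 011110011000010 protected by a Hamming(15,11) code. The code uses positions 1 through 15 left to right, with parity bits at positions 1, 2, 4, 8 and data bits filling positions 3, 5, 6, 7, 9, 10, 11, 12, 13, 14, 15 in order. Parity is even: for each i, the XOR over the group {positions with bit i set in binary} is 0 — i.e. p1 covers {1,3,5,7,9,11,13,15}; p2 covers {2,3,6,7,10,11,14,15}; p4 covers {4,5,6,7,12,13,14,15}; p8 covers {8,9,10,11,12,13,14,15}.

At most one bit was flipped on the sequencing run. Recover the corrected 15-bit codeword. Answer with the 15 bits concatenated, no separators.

011110011000011

s1 (pos 1,3,5,7,9,11,13,15): 0⊕1⊕1⊕0⊕1⊕0⊕0⊕0 = 1
s2 (pos 2,3,6,7,10,11,14,15): 1⊕1⊕0⊕0⊕0⊕0⊕1⊕0 = 1
s4 (pos 4,5,6,7,12,13,14,15): 1⊕1⊕0⊕0⊕0⊕0⊕1⊕0 = 1
s8 (pos 8,9,10,11,12,13,14,15): 1⊕1⊕0⊕0⊕0⊕0⊕1⊕0 = 1
Syndrome s8…s1 = 1111 → error at position 15.
Flip position 15: 011110011000010 → 011110011000011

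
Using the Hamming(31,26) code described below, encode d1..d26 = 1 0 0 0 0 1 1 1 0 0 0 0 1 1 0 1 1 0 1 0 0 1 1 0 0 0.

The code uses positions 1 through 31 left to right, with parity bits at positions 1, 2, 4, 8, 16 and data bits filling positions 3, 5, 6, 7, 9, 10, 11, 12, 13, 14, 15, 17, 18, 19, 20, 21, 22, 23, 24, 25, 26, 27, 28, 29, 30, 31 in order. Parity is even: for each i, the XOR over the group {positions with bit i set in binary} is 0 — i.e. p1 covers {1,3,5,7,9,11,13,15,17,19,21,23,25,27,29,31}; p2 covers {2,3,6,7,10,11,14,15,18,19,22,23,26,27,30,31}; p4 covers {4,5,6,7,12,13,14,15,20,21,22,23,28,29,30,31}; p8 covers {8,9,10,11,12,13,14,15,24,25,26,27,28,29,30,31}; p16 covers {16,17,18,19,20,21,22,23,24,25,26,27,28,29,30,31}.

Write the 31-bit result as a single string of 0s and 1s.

Place data at non-parity positions: p1 p2 1 p4 0 0 0 p8 0 1 1 1 0 0 0 p16 0 1 1 0 1 1 0 1 0 0 1 1 0 0 0
p1 (pos 1,3,5,7,9,11,13,15,17,19,21,23,25,27,29,31): XOR of data positions = 1⊕0⊕0⊕0⊕1⊕0⊕0⊕0⊕1⊕1⊕0⊕0⊕1⊕0⊕0 = 1
p2 (pos 2,3,6,7,10,11,14,15,18,19,22,23,26,27,30,31): XOR of data positions = 1⊕0⊕0⊕1⊕1⊕0⊕0⊕1⊕1⊕1⊕0⊕0⊕1⊕0⊕0 = 1
p4 (pos 4,5,6,7,12,13,14,15,20,21,22,23,28,29,30,31): XOR of data positions = 0⊕0⊕0⊕1⊕0⊕0⊕0⊕0⊕1⊕1⊕0⊕1⊕0⊕0⊕0 = 0
p8 (pos 8,9,10,11,12,13,14,15,24,25,26,27,28,29,30,31): XOR of data positions = 0⊕1⊕1⊕1⊕0⊕0⊕0⊕1⊕0⊕0⊕1⊕1⊕0⊕0⊕0 = 0
p16 (pos 16,17,18,19,20,21,22,23,24,25,26,27,28,29,30,31): XOR of data positions = 0⊕1⊕1⊕0⊕1⊕1⊕0⊕1⊕0⊕0⊕1⊕1⊕0⊕0⊕0 = 1
Codeword: 1110000001110001011011010011000

1110000001110001011011010011000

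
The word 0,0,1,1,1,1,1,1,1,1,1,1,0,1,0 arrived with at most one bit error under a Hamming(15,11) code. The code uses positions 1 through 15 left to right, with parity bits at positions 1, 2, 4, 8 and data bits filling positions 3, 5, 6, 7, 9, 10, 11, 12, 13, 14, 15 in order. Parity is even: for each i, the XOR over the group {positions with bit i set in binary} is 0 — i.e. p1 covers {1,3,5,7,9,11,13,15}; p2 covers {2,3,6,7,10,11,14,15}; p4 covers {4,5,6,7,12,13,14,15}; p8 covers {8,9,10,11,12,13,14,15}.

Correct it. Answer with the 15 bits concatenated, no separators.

s1 (pos 1,3,5,7,9,11,13,15): 0⊕1⊕1⊕1⊕1⊕1⊕0⊕0 = 1
s2 (pos 2,3,6,7,10,11,14,15): 0⊕1⊕1⊕1⊕1⊕1⊕1⊕0 = 0
s4 (pos 4,5,6,7,12,13,14,15): 1⊕1⊕1⊕1⊕1⊕0⊕1⊕0 = 0
s8 (pos 8,9,10,11,12,13,14,15): 1⊕1⊕1⊕1⊕1⊕0⊕1⊕0 = 0
Syndrome s8…s1 = 0001 → error at position 1.
Flip position 1: 001111111111010 → 101111111111010

101111111111010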